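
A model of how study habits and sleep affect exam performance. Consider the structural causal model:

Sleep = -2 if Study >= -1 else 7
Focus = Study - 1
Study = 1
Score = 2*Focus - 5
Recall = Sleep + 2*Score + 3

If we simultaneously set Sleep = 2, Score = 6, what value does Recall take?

Setting Sleep = 2, Score = 6 by intervention discards those variables' equations.
Recall = Sleep + 2*Score + 3  [with Sleep=2, Score=6]  = 17

17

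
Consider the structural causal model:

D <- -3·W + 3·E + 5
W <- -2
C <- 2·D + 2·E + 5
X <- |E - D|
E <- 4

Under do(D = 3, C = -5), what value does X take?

1

The joint intervention fixes D = 3, C = -5, removing each variable's own equation.
X = |E - D|  [with E=4, D=3]  = 1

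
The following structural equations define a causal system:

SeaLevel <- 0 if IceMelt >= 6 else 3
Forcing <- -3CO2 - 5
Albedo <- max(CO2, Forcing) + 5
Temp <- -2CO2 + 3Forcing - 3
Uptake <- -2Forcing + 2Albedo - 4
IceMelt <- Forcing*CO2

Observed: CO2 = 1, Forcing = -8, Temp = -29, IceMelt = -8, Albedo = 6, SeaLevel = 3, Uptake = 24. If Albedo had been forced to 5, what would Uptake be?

22

Under do(Albedo=5), the mechanism Albedo <- max(CO2, Forcing) + 5 is discarded; Albedo is fixed at 5.
Forcing = -3CO2 - 5  [with CO2=1]  = -8
Uptake = -2Forcing + 2Albedo - 4  [with Forcing=-8, Albedo=5]  = 22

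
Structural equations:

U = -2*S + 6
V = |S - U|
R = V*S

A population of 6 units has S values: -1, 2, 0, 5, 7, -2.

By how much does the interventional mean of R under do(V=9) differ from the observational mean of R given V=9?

-1.5

Under do(V=9), V's equation is replaced by V=9 for every unit. Per-unit R: -9, 18, 0, 45, 63, -18. Mean = 16.5.
E[R|V=9] averages over only the 2 units with V=9 (S = -1, 5): R = -9, 45, mean 18.
Difference = 16.5 − 18 = -1.5.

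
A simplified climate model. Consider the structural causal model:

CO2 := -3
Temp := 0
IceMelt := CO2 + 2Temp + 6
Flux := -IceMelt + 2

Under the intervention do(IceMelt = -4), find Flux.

The intervention breaks the incoming arrows to IceMelt: IceMelt := CO2 + 2Temp + 6 no longer applies, and IceMelt = -4.
Flux = -IceMelt + 2  [with IceMelt=-4]  = 6

6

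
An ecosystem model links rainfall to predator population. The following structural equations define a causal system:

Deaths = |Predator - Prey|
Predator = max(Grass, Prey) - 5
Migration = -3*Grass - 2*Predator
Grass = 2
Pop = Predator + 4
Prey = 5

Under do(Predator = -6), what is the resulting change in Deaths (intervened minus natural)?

6

The intervention breaks the incoming arrows to Predator: Predator = max(Grass, Prey) - 5 no longer applies, and Predator = -6.
Deaths = |Predator - Prey|  [with Predator=-6, Prey=5]  = 11
Without intervention: Predator = max(Grass, Prey) - 5  [with Grass=2, Prey=5]  = 0; Deaths = |Predator - Prey|  [with Predator=0, Prey=5]  = 5.
Change = 11 − 5 = 6.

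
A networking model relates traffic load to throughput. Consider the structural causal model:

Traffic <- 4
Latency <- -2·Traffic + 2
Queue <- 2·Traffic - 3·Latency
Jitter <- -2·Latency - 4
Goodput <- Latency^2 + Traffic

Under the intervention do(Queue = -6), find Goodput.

do(Queue=-6) replaces the equation Queue <- 2·Traffic - 3·Latency with the constant Queue = -6.
Goodput is not downstream of the intervention, so its value is determined by the original equations.
Latency = -2·Traffic + 2  [with Traffic=4]  = -6
Goodput = Latency^2 + Traffic  [with Latency=-6, Traffic=4]  = 40

40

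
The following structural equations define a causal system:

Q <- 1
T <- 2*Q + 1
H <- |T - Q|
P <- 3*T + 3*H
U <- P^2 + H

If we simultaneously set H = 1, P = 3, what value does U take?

10

Setting H = 1, P = 3 by intervention discards those variables' equations.
U = P^2 + H  [with P=3, H=1]  = 10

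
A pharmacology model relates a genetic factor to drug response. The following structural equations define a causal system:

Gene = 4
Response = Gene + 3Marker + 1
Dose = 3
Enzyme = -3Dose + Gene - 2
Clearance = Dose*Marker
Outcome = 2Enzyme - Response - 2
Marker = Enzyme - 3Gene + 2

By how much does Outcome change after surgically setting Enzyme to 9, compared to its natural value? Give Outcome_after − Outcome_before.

-16

The intervention breaks the incoming arrows to Enzyme: Enzyme = -3Dose + Gene - 2 no longer applies, and Enzyme = 9.
Marker = Enzyme - 3Gene + 2  [with Enzyme=9, Gene=4]  = -1
Response = Gene + 3Marker + 1  [with Gene=4, Marker=-1]  = 2
Outcome = 2Enzyme - Response - 2  [with Enzyme=9, Response=2]  = 14
Without intervention: Enzyme = -3Dose + Gene - 2  [with Dose=3, Gene=4]  = -7; Marker = Enzyme - 3Gene + 2  [with Enzyme=-7, Gene=4]  = -17; Response = Gene + 3Marker + 1  [with Gene=4, Marker=-17]  = -46; Outcome = 2Enzyme - Response - 2  [with Enzyme=-7, Response=-46]  = 30.
Change = 14 − 30 = -16.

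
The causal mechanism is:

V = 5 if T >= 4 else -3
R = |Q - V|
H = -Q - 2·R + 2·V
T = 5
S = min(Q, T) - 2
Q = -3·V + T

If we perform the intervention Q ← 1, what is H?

The intervention breaks the incoming arrows to Q: Q = -3·V + T no longer applies, and Q = 1.
V = 5 if T >= 4 else -3  [with T=5]  = 5
R = |Q - V|  [with Q=1, V=5]  = 4
H = -Q - 2·R + 2·V  [with Q=1, R=4, V=5]  = 1

1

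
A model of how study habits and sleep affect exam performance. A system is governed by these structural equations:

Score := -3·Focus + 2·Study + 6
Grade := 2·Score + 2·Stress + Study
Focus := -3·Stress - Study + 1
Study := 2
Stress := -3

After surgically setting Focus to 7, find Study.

2

Under do(Focus=7), the mechanism Focus := -3·Stress - Study + 1 is discarded; Focus is fixed at 7.
Study is not downstream of the intervention, so its value is determined by the original equations.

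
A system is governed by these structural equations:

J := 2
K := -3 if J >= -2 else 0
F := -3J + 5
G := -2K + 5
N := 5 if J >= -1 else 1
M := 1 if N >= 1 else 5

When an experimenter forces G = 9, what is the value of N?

5

The intervention breaks the incoming arrows to G: G := -2K + 5 no longer applies, and G = 9.
Since N is not a descendant of the intervened variable, it is unaffected.
N = 5 if J >= -1 else 1  [with J=2]  = 5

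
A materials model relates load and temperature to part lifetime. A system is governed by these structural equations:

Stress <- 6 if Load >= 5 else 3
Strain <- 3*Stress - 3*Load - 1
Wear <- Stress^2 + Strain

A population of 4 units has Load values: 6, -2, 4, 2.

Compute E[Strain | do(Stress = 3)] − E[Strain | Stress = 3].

do(Stress=3) breaks Stress's dependence on Load. With Stress=3 fixed, Strain across the units is -10, 14, -4, 2, mean 0.5.
E[Strain|Stress=3] averages over only the 3 units with Stress=3 (Load = -2, 4, 2): Strain = 14, -4, 2, mean 4.
Difference = 0.5 − 4 = -3.5.

-3.5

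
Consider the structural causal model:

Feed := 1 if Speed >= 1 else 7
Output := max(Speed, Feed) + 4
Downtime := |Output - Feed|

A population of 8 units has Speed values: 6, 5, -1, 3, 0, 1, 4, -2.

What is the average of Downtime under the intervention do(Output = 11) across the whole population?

Under do(Output=11), Output's equation is replaced by Output=11 for every unit. Per-unit Downtime: 10, 10, 4, 10, 4, 10, 10, 4. Mean = 7.75.

7.75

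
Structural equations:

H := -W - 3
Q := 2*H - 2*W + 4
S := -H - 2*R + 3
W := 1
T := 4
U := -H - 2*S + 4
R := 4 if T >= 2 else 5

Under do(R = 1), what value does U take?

Under do(R=1), the mechanism R := 4 if T >= 2 else 5 is discarded; R is fixed at 1.
H = -W - 3  [with W=1]  = -4
S = -H - 2*R + 3  [with H=-4, R=1]  = 5
U = -H - 2*S + 4  [with H=-4, S=5]  = -2

-2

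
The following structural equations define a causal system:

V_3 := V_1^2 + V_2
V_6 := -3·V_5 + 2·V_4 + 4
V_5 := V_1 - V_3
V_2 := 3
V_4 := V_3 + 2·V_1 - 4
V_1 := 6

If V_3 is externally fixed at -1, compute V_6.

-3

The intervention breaks the incoming arrows to V_3: V_3 := V_1^2 + V_2 no longer applies, and V_3 = -1.
V_4 = V_3 + 2·V_1 - 4  [with V_3=-1, V_1=6]  = 7
V_5 = V_1 - V_3  [with V_1=6, V_3=-1]  = 7
V_6 = -3·V_5 + 2·V_4 + 4  [with V_5=7, V_4=7]  = -3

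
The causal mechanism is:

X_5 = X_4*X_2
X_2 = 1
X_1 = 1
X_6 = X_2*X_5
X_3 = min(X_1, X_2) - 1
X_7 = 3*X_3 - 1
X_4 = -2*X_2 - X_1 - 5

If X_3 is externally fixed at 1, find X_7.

The intervention breaks the incoming arrows to X_3: X_3 = min(X_1, X_2) - 1 no longer applies, and X_3 = 1.
X_7 = 3*X_3 - 1  [with X_3=1]  = 2

2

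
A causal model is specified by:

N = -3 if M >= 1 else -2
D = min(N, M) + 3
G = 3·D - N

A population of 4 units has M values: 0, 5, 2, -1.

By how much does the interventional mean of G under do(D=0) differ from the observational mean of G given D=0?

-0.5

The intervention sets D=0 in all 4 units regardless of M. Recomputing G per unit gives 2, 3, 3, 2; average 2.5.
Conditioning on D=0 selects the 2 unit(s) with M ∈ {5, 2}. Their G values: 3, 3. Mean = 3.
Difference = 2.5 − 3 = -0.5.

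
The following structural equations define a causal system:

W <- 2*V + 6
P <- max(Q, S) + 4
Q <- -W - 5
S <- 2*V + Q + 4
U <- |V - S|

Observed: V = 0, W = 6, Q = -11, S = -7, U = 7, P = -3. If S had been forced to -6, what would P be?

-2

Under do(S=-6), the mechanism S <- 2*V + Q + 4 is discarded; S is fixed at -6.
W = 2*V + 6  [with V=0]  = 6
Q = -W - 5  [with W=6]  = -11
P = max(Q, S) + 4  [with Q=-11, S=-6]  = -2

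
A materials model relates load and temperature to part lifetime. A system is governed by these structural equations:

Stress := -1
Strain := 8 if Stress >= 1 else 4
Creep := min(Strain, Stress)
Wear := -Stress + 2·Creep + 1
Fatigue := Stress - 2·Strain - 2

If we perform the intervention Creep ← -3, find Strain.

4

Under do(Creep=-3), the mechanism Creep := min(Strain, Stress) is discarded; Creep is fixed at -3.
Since Strain is not a descendant of the intervened variable, it is unaffected.
Strain = 8 if Stress >= 1 else 4  [with Stress=-1]  = 4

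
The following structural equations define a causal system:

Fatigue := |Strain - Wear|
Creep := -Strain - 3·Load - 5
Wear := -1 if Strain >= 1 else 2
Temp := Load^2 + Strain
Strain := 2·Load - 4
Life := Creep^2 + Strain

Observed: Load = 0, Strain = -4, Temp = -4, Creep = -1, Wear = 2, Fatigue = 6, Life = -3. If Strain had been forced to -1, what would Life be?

15

Under do(Strain=-1), the mechanism Strain := 2·Load - 4 is discarded; Strain is fixed at -1.
Creep = -Strain - 3·Load - 5  [with Strain=-1, Load=0]  = -4
Life = Creep^2 + Strain  [with Creep=-4, Strain=-1]  = 15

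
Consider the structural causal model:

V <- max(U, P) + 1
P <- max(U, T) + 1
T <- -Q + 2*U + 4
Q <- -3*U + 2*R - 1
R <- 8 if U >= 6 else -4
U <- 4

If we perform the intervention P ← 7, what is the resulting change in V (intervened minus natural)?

-27

The intervention breaks the incoming arrows to P: P <- max(U, T) + 1 no longer applies, and P = 7.
V = max(U, P) + 1  [with U=4, P=7]  = 8
Without intervention: R = 8 if U >= 6 else -4  [with U=4]  = -4; Q = -3*U + 2*R - 1  [with U=4, R=-4]  = -21; T = -Q + 2*U + 4  [with Q=-21, U=4]  = 33; P = max(U, T) + 1  [with U=4, T=33]  = 34; V = max(U, P) + 1  [with U=4, P=34]  = 35.
Change = 8 − 35 = -27.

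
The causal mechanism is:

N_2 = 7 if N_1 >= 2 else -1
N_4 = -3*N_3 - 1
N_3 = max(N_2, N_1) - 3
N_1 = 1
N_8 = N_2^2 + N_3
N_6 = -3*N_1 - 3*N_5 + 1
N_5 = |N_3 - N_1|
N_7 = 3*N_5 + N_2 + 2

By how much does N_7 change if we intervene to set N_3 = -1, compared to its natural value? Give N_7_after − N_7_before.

The intervention breaks the incoming arrows to N_3: N_3 = max(N_2, N_1) - 3 no longer applies, and N_3 = -1.
N_2 = 7 if N_1 >= 2 else -1  [with N_1=1]  = -1
N_5 = |N_3 - N_1|  [with N_3=-1, N_1=1]  = 2
N_7 = 3*N_5 + N_2 + 2  [with N_5=2, N_2=-1]  = 7
Without intervention: N_2 = 7 if N_1 >= 2 else -1  [with N_1=1]  = -1; N_3 = max(N_2, N_1) - 3  [with N_2=-1, N_1=1]  = -2; N_5 = |N_3 - N_1|  [with N_3=-2, N_1=1]  = 3; N_7 = 3*N_5 + N_2 + 2  [with N_5=3, N_2=-1]  = 10.
Change = 7 − 10 = -3.

-3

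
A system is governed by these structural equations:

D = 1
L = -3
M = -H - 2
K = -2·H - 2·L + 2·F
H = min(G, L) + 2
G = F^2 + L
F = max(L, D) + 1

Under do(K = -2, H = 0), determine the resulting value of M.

Setting K = -2, H = 0 by intervention discards those variables' equations.
M = -H - 2  [with H=0]  = -2

-2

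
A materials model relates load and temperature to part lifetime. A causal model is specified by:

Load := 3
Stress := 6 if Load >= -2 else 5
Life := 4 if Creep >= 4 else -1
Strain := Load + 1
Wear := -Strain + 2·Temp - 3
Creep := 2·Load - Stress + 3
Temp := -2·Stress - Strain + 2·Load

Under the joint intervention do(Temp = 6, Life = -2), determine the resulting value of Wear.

5

The joint intervention fixes Temp = 6, Life = -2, removing each variable's own equation.
Strain = Load + 1  [with Load=3]  = 4
Wear = -Strain + 2·Temp - 3  [with Strain=4, Temp=6]  = 5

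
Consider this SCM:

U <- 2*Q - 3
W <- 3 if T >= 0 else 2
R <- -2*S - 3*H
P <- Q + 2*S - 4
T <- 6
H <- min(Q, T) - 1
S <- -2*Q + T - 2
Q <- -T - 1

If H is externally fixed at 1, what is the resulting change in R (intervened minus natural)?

-27

Under do(H=1), the mechanism H <- min(Q, T) - 1 is discarded; H is fixed at 1.
Q = -T - 1  [with T=6]  = -7
S = -2*Q + T - 2  [with Q=-7, T=6]  = 18
R = -2*S - 3*H  [with S=18, H=1]  = -39
Without intervention: Q = -T - 1  [with T=6]  = -7; H = min(Q, T) - 1  [with Q=-7, T=6]  = -8; S = -2*Q + T - 2  [with Q=-7, T=6]  = 18; R = -2*S - 3*H  [with S=18, H=-8]  = -12.
Change = -39 − (-12) = -27.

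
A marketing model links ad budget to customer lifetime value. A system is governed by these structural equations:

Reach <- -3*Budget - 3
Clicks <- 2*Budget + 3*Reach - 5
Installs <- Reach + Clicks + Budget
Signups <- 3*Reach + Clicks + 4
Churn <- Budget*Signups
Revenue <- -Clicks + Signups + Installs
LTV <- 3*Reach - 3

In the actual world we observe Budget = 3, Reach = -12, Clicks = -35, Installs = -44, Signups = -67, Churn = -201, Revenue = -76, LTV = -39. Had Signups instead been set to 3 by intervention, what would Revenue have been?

Under do(Signups=3), the mechanism Signups <- 3*Reach + Clicks + 4 is discarded; Signups is fixed at 3.
Reach = -3*Budget - 3  [with Budget=3]  = -12
Clicks = 2*Budget + 3*Reach - 5  [with Budget=3, Reach=-12]  = -35
Installs = Reach + Clicks + Budget  [with Reach=-12, Clicks=-35, Budget=3]  = -44
Revenue = -Clicks + Signups + Installs  [with Clicks=-35, Signups=3, Installs=-44]  = -6

-6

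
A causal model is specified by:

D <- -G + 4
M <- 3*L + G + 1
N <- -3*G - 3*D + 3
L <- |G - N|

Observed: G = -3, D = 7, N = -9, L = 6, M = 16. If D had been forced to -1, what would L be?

Under do(D=-1), the mechanism D <- -G + 4 is discarded; D is fixed at -1.
N = -3*G - 3*D + 3  [with G=-3, D=-1]  = 15
L = |G - N|  [with G=-3, N=15]  = 18

18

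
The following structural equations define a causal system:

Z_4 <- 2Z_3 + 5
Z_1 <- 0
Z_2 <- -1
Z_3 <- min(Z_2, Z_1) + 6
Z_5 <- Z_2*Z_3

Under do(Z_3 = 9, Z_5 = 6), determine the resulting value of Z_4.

The joint intervention fixes Z_3 = 9, Z_5 = 6, removing each variable's own equation.
Z_4 = 2Z_3 + 5  [with Z_3=9]  = 23

23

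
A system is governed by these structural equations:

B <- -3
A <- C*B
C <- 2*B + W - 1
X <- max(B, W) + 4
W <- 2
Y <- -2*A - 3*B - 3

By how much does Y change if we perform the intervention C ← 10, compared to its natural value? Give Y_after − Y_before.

90

The intervention breaks the incoming arrows to C: C <- 2*B + W - 1 no longer applies, and C = 10.
A = C*B  [with C=10, B=-3]  = -30
Y = -2*A - 3*B - 3  [with A=-30, B=-3]  = 66
Without intervention: C = 2*B + W - 1  [with B=-3, W=2]  = -5; A = C*B  [with C=-5, B=-3]  = 15; Y = -2*A - 3*B - 3  [with A=15, B=-3]  = -24.
Change = 66 − (-24) = 90.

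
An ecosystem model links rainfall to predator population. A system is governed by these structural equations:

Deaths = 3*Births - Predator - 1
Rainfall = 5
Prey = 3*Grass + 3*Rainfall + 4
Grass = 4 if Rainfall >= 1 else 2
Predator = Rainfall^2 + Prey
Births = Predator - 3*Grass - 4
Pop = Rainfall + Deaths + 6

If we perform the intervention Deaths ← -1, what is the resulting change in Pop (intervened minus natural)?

-64

Intervening sets Deaths = -1 and removes its equation (Deaths = 3*Births - Predator - 1).
Pop = Rainfall + Deaths + 6  [with Rainfall=5, Deaths=-1]  = 10
Without intervention: Grass = 4 if Rainfall >= 1 else 2  [with Rainfall=5]  = 4; Prey = 3*Grass + 3*Rainfall + 4  [with Grass=4, Rainfall=5]  = 31; Predator = Rainfall^2 + Prey  [with Rainfall=5, Prey=31]  = 56; Births = Predator - 3*Grass - 4  [with Predator=56, Grass=4]  = 40; Deaths = 3*Births - Predator - 1  [with Births=40, Predator=56]  = 63; Pop = Rainfall + Deaths + 6  [with Rainfall=5, Deaths=63]  = 74.
Change = 10 − 74 = -64.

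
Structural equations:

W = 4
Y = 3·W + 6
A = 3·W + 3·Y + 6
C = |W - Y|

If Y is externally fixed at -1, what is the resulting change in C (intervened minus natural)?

-9

Under do(Y=-1), the mechanism Y = 3·W + 6 is discarded; Y is fixed at -1.
C = |W - Y|  [with W=4, Y=-1]  = 5
Without intervention: Y = 3·W + 6  [with W=4]  = 18; C = |W - Y|  [with W=4, Y=18]  = 14.
Change = 5 − 14 = -9.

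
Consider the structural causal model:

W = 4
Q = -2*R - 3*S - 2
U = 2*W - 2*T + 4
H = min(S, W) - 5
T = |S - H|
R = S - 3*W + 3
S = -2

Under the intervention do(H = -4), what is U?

8

The intervention breaks the incoming arrows to H: H = min(S, W) - 5 no longer applies, and H = -4.
T = |S - H|  [with S=-2, H=-4]  = 2
U = 2*W - 2*T + 4  [with W=4, T=2]  = 8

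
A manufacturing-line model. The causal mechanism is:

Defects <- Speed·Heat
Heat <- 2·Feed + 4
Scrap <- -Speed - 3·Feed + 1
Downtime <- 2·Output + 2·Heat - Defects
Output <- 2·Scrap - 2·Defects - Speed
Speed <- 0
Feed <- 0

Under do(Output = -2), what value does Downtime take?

4

Intervening sets Output = -2 and removes its equation (Output <- 2·Scrap - 2·Defects - Speed).
Heat = 2·Feed + 4  [with Feed=0]  = 4
Defects = Speed·Heat  [with Speed=0, Heat=4]  = 0
Downtime = 2·Output + 2·Heat - Defects  [with Output=-2, Heat=4, Defects=0]  = 4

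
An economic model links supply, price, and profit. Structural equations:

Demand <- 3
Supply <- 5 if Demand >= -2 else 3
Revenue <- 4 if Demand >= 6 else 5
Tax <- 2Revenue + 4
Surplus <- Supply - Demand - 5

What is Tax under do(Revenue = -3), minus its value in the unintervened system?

The intervention breaks the incoming arrows to Revenue: Revenue <- 4 if Demand >= 6 else 5 no longer applies, and Revenue = -3.
Tax = 2Revenue + 4  [with Revenue=-3]  = -2
Without intervention: Revenue = 4 if Demand >= 6 else 5  [with Demand=3]  = 5; Tax = 2Revenue + 4  [with Revenue=5]  = 14.
Change = -2 − 14 = -16.

-16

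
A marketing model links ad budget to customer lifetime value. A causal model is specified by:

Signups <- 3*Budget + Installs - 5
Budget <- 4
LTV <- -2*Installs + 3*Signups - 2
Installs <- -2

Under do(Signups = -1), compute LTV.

The intervention breaks the incoming arrows to Signups: Signups <- 3*Budget + Installs - 5 no longer applies, and Signups = -1.
LTV = -2*Installs + 3*Signups - 2  [with Installs=-2, Signups=-1]  = -1

-1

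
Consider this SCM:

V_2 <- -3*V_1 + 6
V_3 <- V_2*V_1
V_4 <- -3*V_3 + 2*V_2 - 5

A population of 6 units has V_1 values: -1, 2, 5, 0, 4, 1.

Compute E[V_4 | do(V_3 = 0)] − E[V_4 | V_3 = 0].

-5

Every unit gets V_3=0 under the intervention. V_4 values become 13, -5, -23, 7, -17, 1; E[V_4|do(V_3=0)] = -4.
Observing V_3=0 restricts to units where V_3's equation naturally yields 0: V_1 ∈ {2, 0}. In that subpopulation V_4 = -5, 7, mean 1.
Difference = -4 − 1 = -5.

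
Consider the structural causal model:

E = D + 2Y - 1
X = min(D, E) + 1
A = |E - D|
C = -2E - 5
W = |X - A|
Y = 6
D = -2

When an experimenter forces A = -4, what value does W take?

3

Intervening sets A = -4 and removes its equation (A = |E - D|).
E = D + 2Y - 1  [with D=-2, Y=6]  = 9
X = min(D, E) + 1  [with D=-2, E=9]  = -1
W = |X - A|  [with X=-1, A=-4]  = 3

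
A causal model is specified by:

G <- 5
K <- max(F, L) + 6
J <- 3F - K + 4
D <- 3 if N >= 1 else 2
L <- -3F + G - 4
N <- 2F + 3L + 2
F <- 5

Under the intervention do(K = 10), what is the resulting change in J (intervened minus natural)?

Intervening sets K = 10 and removes its equation (K <- max(F, L) + 6).
J = 3F - K + 4  [with F=5, K=10]  = 9
Without intervention: L = -3F + G - 4  [with F=5, G=5]  = -14; K = max(F, L) + 6  [with F=5, L=-14]  = 11; J = 3F - K + 4  [with F=5, K=11]  = 8.
Change = 9 − 8 = 1.

1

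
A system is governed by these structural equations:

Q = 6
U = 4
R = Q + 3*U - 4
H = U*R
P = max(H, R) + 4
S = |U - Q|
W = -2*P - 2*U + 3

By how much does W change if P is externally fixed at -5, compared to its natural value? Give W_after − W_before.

130

Under do(P=-5), the mechanism P = max(H, R) + 4 is discarded; P is fixed at -5.
W = -2*P - 2*U + 3  [with P=-5, U=4]  = 5
Without intervention: R = Q + 3*U - 4  [with Q=6, U=4]  = 14; H = U*R  [with U=4, R=14]  = 56; P = max(H, R) + 4  [with H=56, R=14]  = 60; W = -2*P - 2*U + 3  [with P=60, U=4]  = -125.
Change = 5 − (-125) = 130.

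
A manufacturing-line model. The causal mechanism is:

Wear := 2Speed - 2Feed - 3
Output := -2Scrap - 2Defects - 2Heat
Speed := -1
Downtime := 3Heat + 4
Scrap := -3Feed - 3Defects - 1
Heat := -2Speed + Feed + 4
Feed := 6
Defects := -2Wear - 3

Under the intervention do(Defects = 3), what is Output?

26

Under do(Defects=3), the mechanism Defects := -2Wear - 3 is discarded; Defects is fixed at 3.
Heat = -2Speed + Feed + 4  [with Speed=-1, Feed=6]  = 12
Scrap = -3Feed - 3Defects - 1  [with Feed=6, Defects=3]  = -28
Output = -2Scrap - 2Defects - 2Heat  [with Scrap=-28, Defects=3, Heat=12]  = 26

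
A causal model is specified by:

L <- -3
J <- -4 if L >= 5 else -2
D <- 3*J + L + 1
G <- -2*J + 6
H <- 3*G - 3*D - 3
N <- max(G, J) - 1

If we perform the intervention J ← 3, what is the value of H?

do(J=3) replaces the equation J <- -4 if L >= 5 else -2 with the constant J = 3.
D = 3*J + L + 1  [with J=3, L=-3]  = 7
G = -2*J + 6  [with J=3]  = 0
H = 3*G - 3*D - 3  [with G=0, D=7]  = -24

-24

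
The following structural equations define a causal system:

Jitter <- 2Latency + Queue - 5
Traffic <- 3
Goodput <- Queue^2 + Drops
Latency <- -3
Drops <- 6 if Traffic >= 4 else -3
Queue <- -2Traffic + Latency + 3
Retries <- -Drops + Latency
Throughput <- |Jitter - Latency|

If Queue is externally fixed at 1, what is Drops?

The intervention breaks the incoming arrows to Queue: Queue <- -2Traffic + Latency + 3 no longer applies, and Queue = 1.
Drops is not downstream of the intervention, so its value is determined by the original equations.
Drops = 6 if Traffic >= 4 else -3  [with Traffic=3]  = -3

-3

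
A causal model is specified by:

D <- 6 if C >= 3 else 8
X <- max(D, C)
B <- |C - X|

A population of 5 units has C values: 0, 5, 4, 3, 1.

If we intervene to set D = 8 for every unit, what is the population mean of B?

do(D=8) breaks D's dependence on C. With D=8 fixed, B across the units is 8, 3, 4, 5, 7, mean 5.4.

5.4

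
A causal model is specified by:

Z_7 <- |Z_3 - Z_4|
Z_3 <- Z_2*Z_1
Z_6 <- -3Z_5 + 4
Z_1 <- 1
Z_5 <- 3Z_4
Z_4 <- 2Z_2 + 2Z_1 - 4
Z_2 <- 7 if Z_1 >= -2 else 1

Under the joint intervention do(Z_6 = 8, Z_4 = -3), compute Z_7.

10

Under do(Z_6 = 8, Z_4 = -3), each intervened variable's structural equation is replaced by its fixed value.
Z_2 = 7 if Z_1 >= -2 else 1  [with Z_1=1]  = 7
Z_3 = Z_2*Z_1  [with Z_2=7, Z_1=1]  = 7
Z_7 = |Z_3 - Z_4|  [with Z_3=7, Z_4=-3]  = 10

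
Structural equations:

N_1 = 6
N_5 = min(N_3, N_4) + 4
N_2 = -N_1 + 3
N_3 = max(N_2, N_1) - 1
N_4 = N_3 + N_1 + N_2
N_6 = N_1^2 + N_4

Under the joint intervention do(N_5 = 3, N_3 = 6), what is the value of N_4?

Under do(N_5 = 3, N_3 = 6), each intervened variable's structural equation is replaced by its fixed value.
N_2 = -N_1 + 3  [with N_1=6]  = -3
N_4 = N_3 + N_1 + N_2  [with N_3=6, N_1=6, N_2=-3]  = 9

9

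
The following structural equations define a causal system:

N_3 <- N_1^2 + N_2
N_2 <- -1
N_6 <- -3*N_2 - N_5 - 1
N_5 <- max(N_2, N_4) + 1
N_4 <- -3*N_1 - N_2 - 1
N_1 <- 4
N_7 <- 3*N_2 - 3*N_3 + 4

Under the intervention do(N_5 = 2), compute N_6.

The intervention breaks the incoming arrows to N_5: N_5 <- max(N_2, N_4) + 1 no longer applies, and N_5 = 2.
N_6 = -3*N_2 - N_5 - 1  [with N_2=-1, N_5=2]  = 0

0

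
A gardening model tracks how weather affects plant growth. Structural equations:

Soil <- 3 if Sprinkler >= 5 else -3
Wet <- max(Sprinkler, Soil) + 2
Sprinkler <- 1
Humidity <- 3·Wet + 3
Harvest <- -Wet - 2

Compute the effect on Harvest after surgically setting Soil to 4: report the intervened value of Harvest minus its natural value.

do(Soil=4) replaces the equation Soil <- 3 if Sprinkler >= 5 else -3 with the constant Soil = 4.
Wet = max(Sprinkler, Soil) + 2  [with Sprinkler=1, Soil=4]  = 6
Harvest = -Wet - 2  [with Wet=6]  = -8
Without intervention: Soil = 3 if Sprinkler >= 5 else -3  [with Sprinkler=1]  = -3; Wet = max(Sprinkler, Soil) + 2  [with Sprinkler=1, Soil=-3]  = 3; Harvest = -Wet - 2  [with Wet=3]  = -5.
Change = -8 − (-5) = -3.

-3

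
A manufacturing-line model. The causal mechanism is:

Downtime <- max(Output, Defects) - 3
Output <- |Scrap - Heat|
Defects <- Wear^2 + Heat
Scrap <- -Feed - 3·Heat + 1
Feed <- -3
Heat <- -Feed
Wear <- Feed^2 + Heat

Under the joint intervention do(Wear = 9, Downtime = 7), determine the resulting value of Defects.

The joint intervention fixes Wear = 9, Downtime = 7, removing each variable's own equation.
Heat = -Feed  [with Feed=-3]  = 3
Defects = Wear^2 + Heat  [with Wear=9, Heat=3]  = 84

84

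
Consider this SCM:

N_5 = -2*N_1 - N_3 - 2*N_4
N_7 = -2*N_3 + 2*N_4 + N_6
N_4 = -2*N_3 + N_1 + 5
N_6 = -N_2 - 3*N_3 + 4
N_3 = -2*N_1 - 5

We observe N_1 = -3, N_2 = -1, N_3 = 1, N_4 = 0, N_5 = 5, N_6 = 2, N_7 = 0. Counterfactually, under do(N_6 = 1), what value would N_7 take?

Intervening sets N_6 = 1 and removes its equation (N_6 = -N_2 - 3*N_3 + 4).
N_3 = -2*N_1 - 5  [with N_1=-3]  = 1
N_4 = -2*N_3 + N_1 + 5  [with N_3=1, N_1=-3]  = 0
N_7 = -2*N_3 + 2*N_4 + N_6  [with N_3=1, N_4=0, N_6=1]  = -1

-1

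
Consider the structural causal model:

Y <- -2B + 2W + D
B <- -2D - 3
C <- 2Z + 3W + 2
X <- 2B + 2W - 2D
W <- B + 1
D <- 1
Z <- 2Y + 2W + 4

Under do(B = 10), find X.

40

Under do(B=10), the mechanism B <- -2D - 3 is discarded; B is fixed at 10.
W = B + 1  [with B=10]  = 11
X = 2B + 2W - 2D  [with B=10, W=11, D=1]  = 40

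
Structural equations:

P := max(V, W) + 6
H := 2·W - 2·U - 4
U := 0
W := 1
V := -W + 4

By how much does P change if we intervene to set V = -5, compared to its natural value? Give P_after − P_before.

The intervention breaks the incoming arrows to V: V := -W + 4 no longer applies, and V = -5.
P = max(V, W) + 6  [with V=-5, W=1]  = 7
Without intervention: V = -W + 4  [with W=1]  = 3; P = max(V, W) + 6  [with V=3, W=1]  = 9.
Change = 7 − 9 = -2.

-2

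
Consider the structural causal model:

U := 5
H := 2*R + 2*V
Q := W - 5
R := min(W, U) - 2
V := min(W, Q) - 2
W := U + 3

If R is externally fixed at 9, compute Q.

Under do(R=9), the mechanism R := min(W, U) - 2 is discarded; R is fixed at 9.
Since Q is not a descendant of the intervened variable, it is unaffected.
W = U + 3  [with U=5]  = 8
Q = W - 5  [with W=8]  = 3

3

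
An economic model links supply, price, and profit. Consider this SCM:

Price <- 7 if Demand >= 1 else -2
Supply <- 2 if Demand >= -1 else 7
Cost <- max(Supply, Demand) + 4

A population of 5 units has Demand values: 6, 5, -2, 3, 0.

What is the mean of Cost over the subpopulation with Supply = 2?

8

E[Cost|Supply=2] averages over only the 4 units with Supply=2 (Demand = 6, 5, 3, 0): Cost = 10, 9, 7, 6, mean 8.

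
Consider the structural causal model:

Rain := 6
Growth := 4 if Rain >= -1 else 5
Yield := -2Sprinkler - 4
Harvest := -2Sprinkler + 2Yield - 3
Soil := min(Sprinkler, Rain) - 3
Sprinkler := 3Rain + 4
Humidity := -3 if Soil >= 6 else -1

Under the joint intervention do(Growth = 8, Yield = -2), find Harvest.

-51

Setting Growth = 8, Yield = -2 by intervention discards those variables' equations.
Sprinkler = 3Rain + 4  [with Rain=6]  = 22
Harvest = -2Sprinkler + 2Yield - 3  [with Sprinkler=22, Yield=-2]  = -51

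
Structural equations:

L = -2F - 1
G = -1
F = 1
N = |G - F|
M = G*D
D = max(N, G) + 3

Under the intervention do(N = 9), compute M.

-12

The intervention breaks the incoming arrows to N: N = |G - F| no longer applies, and N = 9.
D = max(N, G) + 3  [with N=9, G=-1]  = 12
M = G*D  [with G=-1, D=12]  = -12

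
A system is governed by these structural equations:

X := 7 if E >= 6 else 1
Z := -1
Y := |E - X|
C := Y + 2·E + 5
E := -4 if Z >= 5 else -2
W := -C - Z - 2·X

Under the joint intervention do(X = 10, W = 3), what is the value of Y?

12

Setting X = 10, W = 3 by intervention discards those variables' equations.
E = -4 if Z >= 5 else -2  [with Z=-1]  = -2
Y = |E - X|  [with E=-2, X=10]  = 12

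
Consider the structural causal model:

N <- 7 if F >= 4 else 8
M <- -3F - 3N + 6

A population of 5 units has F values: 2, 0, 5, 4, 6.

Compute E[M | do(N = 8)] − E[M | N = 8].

do(N=8) breaks N's dependence on F. With N=8 fixed, M across the units is -24, -18, -33, -30, -36, mean -28.2.
Conditioning on N=8 selects the 2 unit(s) with F ∈ {2, 0}. Their M values: -24, -18. Mean = -21.
Difference = -28.2 − (-21) = -7.2.

-7.2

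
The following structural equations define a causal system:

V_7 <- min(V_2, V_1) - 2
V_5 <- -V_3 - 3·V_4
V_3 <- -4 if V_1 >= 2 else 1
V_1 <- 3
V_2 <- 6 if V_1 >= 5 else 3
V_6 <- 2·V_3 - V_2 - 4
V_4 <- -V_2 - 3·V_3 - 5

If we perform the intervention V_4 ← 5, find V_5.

Intervening sets V_4 = 5 and removes its equation (V_4 <- -V_2 - 3·V_3 - 5).
V_3 = -4 if V_1 >= 2 else 1  [with V_1=3]  = -4
V_5 = -V_3 - 3·V_4  [with V_3=-4, V_4=5]  = -11

-11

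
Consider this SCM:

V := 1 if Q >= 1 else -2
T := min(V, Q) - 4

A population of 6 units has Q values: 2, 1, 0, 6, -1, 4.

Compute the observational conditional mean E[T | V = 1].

-3

Observing V=1 restricts to units where V's equation naturally yields 1: Q ∈ {2, 1, 6, 4}. In that subpopulation T = -3, -3, -3, -3, mean -3.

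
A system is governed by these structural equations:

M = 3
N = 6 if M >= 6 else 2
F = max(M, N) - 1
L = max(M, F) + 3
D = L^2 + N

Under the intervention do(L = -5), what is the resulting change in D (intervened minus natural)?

-11

Intervening sets L = -5 and removes its equation (L = max(M, F) + 3).
N = 6 if M >= 6 else 2  [with M=3]  = 2
D = L^2 + N  [with L=-5, N=2]  = 27
Without intervention: N = 6 if M >= 6 else 2  [with M=3]  = 2; F = max(M, N) - 1  [with M=3, N=2]  = 2; L = max(M, F) + 3  [with M=3, F=2]  = 6; D = L^2 + N  [with L=6, N=2]  = 38.
Change = 27 − 38 = -11.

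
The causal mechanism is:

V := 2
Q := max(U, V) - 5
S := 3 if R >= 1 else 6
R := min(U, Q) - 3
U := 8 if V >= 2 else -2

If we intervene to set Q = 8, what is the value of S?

3

do(Q=8) replaces the equation Q := max(U, V) - 5 with the constant Q = 8.
U = 8 if V >= 2 else -2  [with V=2]  = 8
R = min(U, Q) - 3  [with U=8, Q=8]  = 5
S = 3 if R >= 1 else 6  [with R=5]  = 3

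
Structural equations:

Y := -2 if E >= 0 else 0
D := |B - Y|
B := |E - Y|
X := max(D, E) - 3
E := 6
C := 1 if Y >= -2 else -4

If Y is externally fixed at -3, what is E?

6

Under do(Y=-3), the mechanism Y := -2 if E >= 0 else 0 is discarded; Y is fixed at -3.
E is not downstream of the intervention, so its value is determined by the original equations.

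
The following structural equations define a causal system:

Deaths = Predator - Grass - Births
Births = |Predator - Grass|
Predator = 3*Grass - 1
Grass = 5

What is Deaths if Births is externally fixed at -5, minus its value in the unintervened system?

14

The intervention breaks the incoming arrows to Births: Births = |Predator - Grass| no longer applies, and Births = -5.
Predator = 3*Grass - 1  [with Grass=5]  = 14
Deaths = Predator - Grass - Births  [with Predator=14, Grass=5, Births=-5]  = 14
Without intervention: Predator = 3*Grass - 1  [with Grass=5]  = 14; Births = |Predator - Grass|  [with Predator=14, Grass=5]  = 9; Deaths = Predator - Grass - Births  [with Predator=14, Grass=5, Births=9]  = 0.
Change = 14 − 0 = 14.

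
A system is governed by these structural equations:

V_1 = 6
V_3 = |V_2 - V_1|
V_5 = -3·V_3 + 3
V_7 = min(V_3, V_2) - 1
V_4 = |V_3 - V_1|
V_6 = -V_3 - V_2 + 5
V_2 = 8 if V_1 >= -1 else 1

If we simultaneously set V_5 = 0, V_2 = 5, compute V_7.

Setting V_5 = 0, V_2 = 5 by intervention discards those variables' equations.
V_3 = |V_2 - V_1|  [with V_2=5, V_1=6]  = 1
V_7 = min(V_3, V_2) - 1  [with V_3=1, V_2=5]  = 0

0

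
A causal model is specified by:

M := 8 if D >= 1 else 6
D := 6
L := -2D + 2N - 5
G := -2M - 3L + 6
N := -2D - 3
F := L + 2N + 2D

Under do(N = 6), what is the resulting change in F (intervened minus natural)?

84

Under do(N=6), the mechanism N := -2D - 3 is discarded; N is fixed at 6.
L = -2D + 2N - 5  [with D=6, N=6]  = -5
F = L + 2N + 2D  [with L=-5, N=6, D=6]  = 19
Without intervention: N = -2D - 3  [with D=6]  = -15; L = -2D + 2N - 5  [with D=6, N=-15]  = -47; F = L + 2N + 2D  [with L=-47, N=-15, D=6]  = -65.
Change = 19 − (-65) = 84.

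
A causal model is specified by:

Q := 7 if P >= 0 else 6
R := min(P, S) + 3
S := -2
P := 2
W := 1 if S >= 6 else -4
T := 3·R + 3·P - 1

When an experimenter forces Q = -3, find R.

do(Q=-3) replaces the equation Q := 7 if P >= 0 else 6 with the constant Q = -3.
R is not downstream of the intervention, so its value is determined by the original equations.
R = min(P, S) + 3  [with P=2, S=-2]  = 1

1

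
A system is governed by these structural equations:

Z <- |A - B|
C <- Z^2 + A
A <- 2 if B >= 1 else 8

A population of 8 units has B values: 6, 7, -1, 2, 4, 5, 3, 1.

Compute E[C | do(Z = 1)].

do(Z=1) breaks Z's dependence on B. With Z=1 fixed, C across the units is 3, 3, 9, 3, 3, 3, 3, 3, mean 3.75.

3.75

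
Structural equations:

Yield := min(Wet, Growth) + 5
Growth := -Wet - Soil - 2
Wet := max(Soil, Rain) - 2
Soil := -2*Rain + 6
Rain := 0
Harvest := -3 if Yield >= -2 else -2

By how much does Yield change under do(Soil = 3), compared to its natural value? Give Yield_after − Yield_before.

do(Soil=3) replaces the equation Soil := -2*Rain + 6 with the constant Soil = 3.
Wet = max(Soil, Rain) - 2  [with Soil=3, Rain=0]  = 1
Growth = -Wet - Soil - 2  [with Wet=1, Soil=3]  = -6
Yield = min(Wet, Growth) + 5  [with Wet=1, Growth=-6]  = -1
Without intervention: Soil = -2*Rain + 6  [with Rain=0]  = 6; Wet = max(Soil, Rain) - 2  [with Soil=6, Rain=0]  = 4; Growth = -Wet - Soil - 2  [with Wet=4, Soil=6]  = -12; Yield = min(Wet, Growth) + 5  [with Wet=4, Growth=-12]  = -7.
Change = -1 − (-7) = 6.

6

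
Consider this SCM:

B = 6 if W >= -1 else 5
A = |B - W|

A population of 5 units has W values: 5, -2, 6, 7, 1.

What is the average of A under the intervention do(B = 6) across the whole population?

Under do(B=6), B's equation is replaced by B=6 for every unit. Per-unit A: 1, 8, 0, 1, 5. Mean = 3.

3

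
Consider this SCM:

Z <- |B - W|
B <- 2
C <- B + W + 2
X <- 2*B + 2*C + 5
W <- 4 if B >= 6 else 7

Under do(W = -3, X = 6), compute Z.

5

Under do(W = -3, X = 6), each intervened variable's structural equation is replaced by its fixed value.
Z = |B - W|  [with B=2, W=-3]  = 5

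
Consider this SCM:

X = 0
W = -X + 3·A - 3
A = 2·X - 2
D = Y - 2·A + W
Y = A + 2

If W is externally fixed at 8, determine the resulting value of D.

Intervening sets W = 8 and removes its equation (W = -X + 3·A - 3).
A = 2·X - 2  [with X=0]  = -2
Y = A + 2  [with A=-2]  = 0
D = Y - 2·A + W  [with Y=0, A=-2, W=8]  = 12

12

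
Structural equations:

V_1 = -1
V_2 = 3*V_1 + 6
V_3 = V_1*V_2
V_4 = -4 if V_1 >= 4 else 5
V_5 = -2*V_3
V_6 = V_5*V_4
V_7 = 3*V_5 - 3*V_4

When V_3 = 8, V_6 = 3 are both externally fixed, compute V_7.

Under do(V_3 = 8, V_6 = 3), each intervened variable's structural equation is replaced by its fixed value.
V_4 = -4 if V_1 >= 4 else 5  [with V_1=-1]  = 5
V_5 = -2*V_3  [with V_3=8]  = -16
V_7 = 3*V_5 - 3*V_4  [with V_5=-16, V_4=5]  = -63

-63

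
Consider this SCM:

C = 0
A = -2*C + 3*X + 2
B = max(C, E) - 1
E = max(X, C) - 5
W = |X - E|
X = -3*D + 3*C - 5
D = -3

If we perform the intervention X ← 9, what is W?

The intervention breaks the incoming arrows to X: X = -3*D + 3*C - 5 no longer applies, and X = 9.
E = max(X, C) - 5  [with X=9, C=0]  = 4
W = |X - E|  [with X=9, E=4]  = 5

5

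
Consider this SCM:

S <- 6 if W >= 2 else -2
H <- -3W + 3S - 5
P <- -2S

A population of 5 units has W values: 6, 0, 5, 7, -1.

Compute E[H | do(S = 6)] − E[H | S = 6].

7.8

The intervention sets S=6 in all 5 units regardless of W. Recomputing H per unit gives -5, 13, -2, -8, 16; average 2.8.
Observing S=6 restricts to units where S's equation naturally yields 6: W ∈ {6, 5, 7}. In that subpopulation H = -5, -2, -8, mean -5.
Difference = 2.8 − (-5) = 7.8.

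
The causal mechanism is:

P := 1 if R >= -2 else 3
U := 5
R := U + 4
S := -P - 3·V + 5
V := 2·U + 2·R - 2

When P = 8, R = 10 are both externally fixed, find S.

Setting P = 8, R = 10 by intervention discards those variables' equations.
V = 2·U + 2·R - 2  [with U=5, R=10]  = 28
S = -P - 3·V + 5  [with P=8, V=28]  = -87

-87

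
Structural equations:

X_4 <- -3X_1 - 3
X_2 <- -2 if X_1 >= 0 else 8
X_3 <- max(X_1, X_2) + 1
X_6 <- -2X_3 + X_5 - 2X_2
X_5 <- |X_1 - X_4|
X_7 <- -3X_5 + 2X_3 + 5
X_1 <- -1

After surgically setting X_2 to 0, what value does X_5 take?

1

do(X_2=0) replaces the equation X_2 <- -2 if X_1 >= 0 else 8 with the constant X_2 = 0.
Since X_5 is not a descendant of the intervened variable, it is unaffected.
X_4 = -3X_1 - 3  [with X_1=-1]  = 0
X_5 = |X_1 - X_4|  [with X_1=-1, X_4=0]  = 1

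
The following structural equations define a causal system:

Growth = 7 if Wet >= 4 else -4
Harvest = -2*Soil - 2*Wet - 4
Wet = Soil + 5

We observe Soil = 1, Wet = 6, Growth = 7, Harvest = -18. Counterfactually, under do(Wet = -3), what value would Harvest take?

Under do(Wet=-3), the mechanism Wet = Soil + 5 is discarded; Wet is fixed at -3.
Harvest = -2*Soil - 2*Wet - 4  [with Soil=1, Wet=-3]  = 0

0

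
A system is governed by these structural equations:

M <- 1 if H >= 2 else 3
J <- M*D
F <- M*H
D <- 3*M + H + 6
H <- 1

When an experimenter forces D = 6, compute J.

The intervention breaks the incoming arrows to D: D <- 3*M + H + 6 no longer applies, and D = 6.
M = 1 if H >= 2 else 3  [with H=1]  = 3
J = M*D  [with M=3, D=6]  = 18

18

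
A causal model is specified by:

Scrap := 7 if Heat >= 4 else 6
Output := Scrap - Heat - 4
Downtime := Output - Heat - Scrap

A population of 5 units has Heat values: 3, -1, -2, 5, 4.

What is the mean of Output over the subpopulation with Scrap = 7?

Conditioning on Scrap=7 selects the 2 unit(s) with Heat ∈ {5, 4}. Their Output values: -2, -1. Mean = -1.5.

-1.5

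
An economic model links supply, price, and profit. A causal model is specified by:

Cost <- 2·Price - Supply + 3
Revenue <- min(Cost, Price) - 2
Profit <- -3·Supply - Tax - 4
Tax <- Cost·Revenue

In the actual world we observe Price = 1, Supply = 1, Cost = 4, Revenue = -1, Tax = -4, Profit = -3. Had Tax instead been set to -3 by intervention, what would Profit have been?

-4

The intervention breaks the incoming arrows to Tax: Tax <- Cost·Revenue no longer applies, and Tax = -3.
Profit = -3·Supply - Tax - 4  [with Supply=1, Tax=-3]  = -4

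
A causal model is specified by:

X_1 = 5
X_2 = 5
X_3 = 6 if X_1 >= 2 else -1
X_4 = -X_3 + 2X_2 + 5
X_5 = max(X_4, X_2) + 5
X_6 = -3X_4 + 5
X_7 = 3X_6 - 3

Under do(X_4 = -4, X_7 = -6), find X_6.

The joint intervention fixes X_4 = -4, X_7 = -6, removing each variable's own equation.
X_6 = -3X_4 + 5  [with X_4=-4]  = 17

17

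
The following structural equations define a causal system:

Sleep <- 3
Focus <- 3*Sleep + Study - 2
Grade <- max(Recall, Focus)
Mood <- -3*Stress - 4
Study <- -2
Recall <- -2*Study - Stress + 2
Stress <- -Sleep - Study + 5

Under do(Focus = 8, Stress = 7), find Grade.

The joint intervention fixes Focus = 8, Stress = 7, removing each variable's own equation.
Recall = -2*Study - Stress + 2  [with Study=-2, Stress=7]  = -1
Grade = max(Recall, Focus)  [with Recall=-1, Focus=8]  = 8

8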